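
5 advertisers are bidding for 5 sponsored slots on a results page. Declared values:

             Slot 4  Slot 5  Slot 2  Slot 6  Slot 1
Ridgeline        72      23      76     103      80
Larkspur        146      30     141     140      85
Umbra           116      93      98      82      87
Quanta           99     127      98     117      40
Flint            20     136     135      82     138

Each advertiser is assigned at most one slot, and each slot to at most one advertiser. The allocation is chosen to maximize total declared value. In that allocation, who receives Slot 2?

Larkspur receives Slot 2.

Optimal: Ridgeline→Slot 6 ($103), Larkspur→Slot 2 ($141), Umbra→Slot 4 ($116), Quanta→Slot 5 ($127), Flint→Slot 1 ($138) — total 103+141+116+127+138 = $625.
Column-greedy (each slot in turn goes to its best remaining advertiser) gives $577, worse by 48.
Swapping Flint↔Ridgeline (Flint→Slot 6 $82, Ridgeline→Slot 1 $80) loses 79.
Every other assignment is strictly worse.
Larkspur's own top slot is Slot 4 ($146), but forcing Larkspur→Slot 4 and reassigning the rest optimally gives only $612 — worse by 13.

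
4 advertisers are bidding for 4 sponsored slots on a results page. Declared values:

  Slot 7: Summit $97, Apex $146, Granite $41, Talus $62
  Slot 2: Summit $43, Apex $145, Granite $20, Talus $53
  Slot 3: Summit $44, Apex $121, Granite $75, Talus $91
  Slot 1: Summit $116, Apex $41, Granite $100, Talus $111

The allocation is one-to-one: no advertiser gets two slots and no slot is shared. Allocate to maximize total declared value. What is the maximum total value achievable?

Max total: $433

Treat this as an assignment problem: match each advertiser to one slot.
Optimal: Summit→Slot 7 ($97), Apex→Slot 2 ($145), Granite→Slot 1 ($100), Talus→Slot 3 ($91) — total 97+145+100+91 = $433.
Row-greedy (each advertiser in turn takes its best remaining slot) gives $390, worse by 43.
Swapping Talus↔Summit (Talus→Slot 7 $62, Summit→Slot 3 $44) loses 82.
Checked against all permutations: $433 is optimal.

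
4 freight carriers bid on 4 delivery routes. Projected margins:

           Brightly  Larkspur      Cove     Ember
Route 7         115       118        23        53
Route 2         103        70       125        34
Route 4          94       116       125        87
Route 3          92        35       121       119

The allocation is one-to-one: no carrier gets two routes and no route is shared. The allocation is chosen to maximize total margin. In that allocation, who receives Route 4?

Optimal: Brightly→Route 7 ($115k), Larkspur→Route 4 ($116k), Cove→Route 2 ($125k), Ember→Route 3 ($119k) — total 115+116+125+119 = $475k.
Column-greedy (each route in turn goes to its best remaining carrier) gives $456k, worse by 19.
Swapping Cove↔Ember (Cove→Route 3 $121k, Ember→Route 2 $34k) loses 89.
No other one-to-one assignment exceeds $475k.
Larkspur's own top route is Route 7 ($118k), but forcing Larkspur→Route 7 and reassigning the rest optimally gives only $465k — worse by 10.

Larkspur receives Route 4.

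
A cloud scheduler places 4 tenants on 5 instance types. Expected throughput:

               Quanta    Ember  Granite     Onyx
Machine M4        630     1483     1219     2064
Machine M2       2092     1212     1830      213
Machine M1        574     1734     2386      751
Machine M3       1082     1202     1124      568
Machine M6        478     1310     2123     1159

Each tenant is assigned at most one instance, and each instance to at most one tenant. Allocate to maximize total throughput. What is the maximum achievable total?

Max total: 8013 ops/s

Treat this as an assignment problem: match each tenant to one instance.
Optimal: Quanta→Machine M2 (2092 ops/s), Ember→Machine M1 (1734 ops/s), Granite→Machine M6 (2123 ops/s), Onyx→Machine M4 (2064 ops/s) — total 2092+1734+2123+2064 = 8013 ops/s.
Column-greedy (each instance in turn goes to its best remaining tenant) gives 7744 ops/s, worse by 269.
No other one-to-one assignment exceeds 8013 ops/s.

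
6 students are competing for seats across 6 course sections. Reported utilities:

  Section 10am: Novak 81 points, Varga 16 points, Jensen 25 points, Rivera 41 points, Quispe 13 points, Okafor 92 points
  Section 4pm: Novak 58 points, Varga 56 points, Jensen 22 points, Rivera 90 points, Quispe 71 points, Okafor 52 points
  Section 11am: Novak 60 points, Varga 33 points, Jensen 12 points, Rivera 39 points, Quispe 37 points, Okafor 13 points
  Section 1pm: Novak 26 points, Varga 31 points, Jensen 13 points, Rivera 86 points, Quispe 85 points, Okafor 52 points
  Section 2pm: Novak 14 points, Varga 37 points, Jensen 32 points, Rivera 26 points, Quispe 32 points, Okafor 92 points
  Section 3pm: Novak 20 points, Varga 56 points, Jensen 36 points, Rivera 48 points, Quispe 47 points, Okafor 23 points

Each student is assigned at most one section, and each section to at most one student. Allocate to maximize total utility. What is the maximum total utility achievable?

Optimal: Novak→Section 10am (81 points), Varga→Section 11am (33 points), Jensen→Section 3pm (36 points), Rivera→Section 4pm (90 points), Quispe→Section 1pm (85 points), Okafor→Section 2pm (92 points) — total 81+33+36+90+85+92 = 417 points.
Column-greedy (each section in turn goes to its best remaining student) gives 400 points, worse by 17.
Next-best assignment: Novak→Section 10am, Varga→Section 3pm, Jensen→Section 11am, Rivera→Section 4pm, Quispe→Section 1pm, Okafor→Section 2pm = 416 points.

Maximum total: 417 points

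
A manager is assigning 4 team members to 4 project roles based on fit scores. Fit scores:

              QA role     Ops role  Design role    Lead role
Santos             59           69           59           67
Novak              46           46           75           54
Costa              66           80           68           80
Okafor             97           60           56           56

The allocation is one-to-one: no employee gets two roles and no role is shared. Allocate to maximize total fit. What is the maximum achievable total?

Optimal: Santos→Ops role (69 pts), Novak→Design role (75 pts), Costa→Lead role (80 pts), Okafor→QA role (97 pts) — total 69+75+80+97 = 321 pts.
Max-entry greedy (repeatedly take the single best remaining cell) gives 319 pts, worse by 2.
Next-best assignment: Santos→Lead role, Novak→Design role, Costa→Ops role, Okafor→QA role = 319 pts.
Swapping Costa↔Santos (Costa→Ops role 80 pts, Santos→Lead role 67 pts) loses 2.

Max total: 321 pts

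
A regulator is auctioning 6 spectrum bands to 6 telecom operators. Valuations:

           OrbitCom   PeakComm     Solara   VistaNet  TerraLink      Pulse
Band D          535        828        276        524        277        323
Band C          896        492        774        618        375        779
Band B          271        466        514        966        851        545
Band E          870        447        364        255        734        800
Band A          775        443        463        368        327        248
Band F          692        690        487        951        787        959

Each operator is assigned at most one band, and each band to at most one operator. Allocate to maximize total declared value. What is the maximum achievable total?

Optimal: OrbitCom→Band A ($775M), PeakComm→Band D ($828M), Solara→Band C ($774M), VistaNet→Band B ($966M), TerraLink→Band E ($734M), Pulse→Band F ($959M) — total 775+828+774+966+734+959 = $5036M.
Max-entry greedy (repeatedly take the single best remaining cell) gives $4846M, worse by 190.

Maximum total: $5036M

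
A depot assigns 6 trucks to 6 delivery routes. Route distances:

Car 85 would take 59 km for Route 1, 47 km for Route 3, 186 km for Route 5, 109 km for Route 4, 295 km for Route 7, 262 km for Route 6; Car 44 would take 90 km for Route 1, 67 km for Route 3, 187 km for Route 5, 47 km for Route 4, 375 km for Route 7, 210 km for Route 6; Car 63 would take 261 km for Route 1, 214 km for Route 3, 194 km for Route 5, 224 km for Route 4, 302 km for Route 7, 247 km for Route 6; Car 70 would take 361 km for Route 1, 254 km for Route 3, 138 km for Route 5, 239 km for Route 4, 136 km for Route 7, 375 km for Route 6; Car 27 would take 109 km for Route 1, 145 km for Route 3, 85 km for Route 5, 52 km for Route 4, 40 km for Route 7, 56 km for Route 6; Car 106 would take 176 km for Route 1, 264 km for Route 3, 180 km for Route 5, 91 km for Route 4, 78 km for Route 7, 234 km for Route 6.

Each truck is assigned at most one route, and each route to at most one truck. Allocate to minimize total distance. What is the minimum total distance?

Optimal: Car 85→Route 1 (59 km), Car 44→Route 4 (47 km), Car 63→Route 3 (214 km), Car 70→Route 5 (138 km), Car 27→Route 6 (56 km), Car 106→Route 7 (78 km) — total 59+47+214+138+56+78 = 592 km.
Row-greedy (each truck in turn takes its cheapest remaining route) gives 656 km, worse by 64.
Next-best assignment: Car 85→Route 1, Car 44→Route 3, Car 63→Route 5, Car 70→Route 7, Car 27→Route 6, Car 106→Route 4 = 603 km.
No other one-to-one assignment undercuts 592 km.

Min total: 592 km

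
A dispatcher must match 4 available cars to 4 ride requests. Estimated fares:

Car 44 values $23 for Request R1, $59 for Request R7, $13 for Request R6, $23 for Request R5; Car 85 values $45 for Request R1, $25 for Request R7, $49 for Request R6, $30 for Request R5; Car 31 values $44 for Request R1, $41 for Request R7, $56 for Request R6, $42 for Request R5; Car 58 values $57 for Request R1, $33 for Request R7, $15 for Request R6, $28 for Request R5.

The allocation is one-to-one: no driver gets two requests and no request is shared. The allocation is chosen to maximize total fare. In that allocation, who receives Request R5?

Optimal: Car 44→Request R7 ($59), Car 85→Request R6 ($49), Car 31→Request R5 ($42), Car 58→Request R1 ($57) — total 59+49+42+57 = $207.
Max-entry greedy (repeatedly take the single best remaining cell) gives $202, worse by 5.
Car 31's own top request is Request R6 ($56), but forcing Car 31→Request R6 and reassigning the rest optimally gives only $202 — worse by 5.

Car 31 receives Request R5.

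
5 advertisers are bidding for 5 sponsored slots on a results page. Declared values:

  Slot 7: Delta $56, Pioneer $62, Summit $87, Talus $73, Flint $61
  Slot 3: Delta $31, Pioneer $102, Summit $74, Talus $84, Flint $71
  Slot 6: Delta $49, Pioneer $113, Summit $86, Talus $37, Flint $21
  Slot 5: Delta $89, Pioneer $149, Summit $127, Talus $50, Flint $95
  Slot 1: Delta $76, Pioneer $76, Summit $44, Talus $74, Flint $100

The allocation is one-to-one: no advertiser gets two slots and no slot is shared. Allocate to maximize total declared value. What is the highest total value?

Maximum total: $480

This is the linear assignment problem.
Optimal: Delta→Slot 7 ($56), Pioneer→Slot 6 ($113), Summit→Slot 5 ($127), Talus→Slot 3 ($84), Flint→Slot 1 ($100) — total 56+113+127+84+100 = $480.
Row-greedy (each advertiser in turn takes its best remaining slot) gives $473, worse by 7.
Next-best assignment: Delta→Slot 7, Pioneer→Slot 5, Summit→Slot 6, Talus→Slot 3, Flint→Slot 1 = $475.
Checked against all permutations: $480 is optimal.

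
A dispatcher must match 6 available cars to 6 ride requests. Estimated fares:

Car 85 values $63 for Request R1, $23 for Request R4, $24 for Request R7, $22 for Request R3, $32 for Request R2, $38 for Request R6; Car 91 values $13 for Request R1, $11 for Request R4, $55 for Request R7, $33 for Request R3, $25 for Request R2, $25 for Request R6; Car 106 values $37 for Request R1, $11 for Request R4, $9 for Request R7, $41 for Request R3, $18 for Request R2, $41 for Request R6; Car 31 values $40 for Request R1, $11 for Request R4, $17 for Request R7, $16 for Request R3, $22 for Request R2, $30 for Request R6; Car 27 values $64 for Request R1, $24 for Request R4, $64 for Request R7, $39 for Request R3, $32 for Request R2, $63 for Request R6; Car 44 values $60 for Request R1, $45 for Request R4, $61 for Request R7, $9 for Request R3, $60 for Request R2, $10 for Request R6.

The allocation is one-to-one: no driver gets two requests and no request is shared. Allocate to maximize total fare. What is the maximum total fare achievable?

This is a one-to-one assignment (maximum-weight bipartite matching).
Optimal: Car 85→Request R1 ($63), Car 91→Request R7 ($55), Car 106→Request R3 ($41), Car 31→Request R4 ($11), Car 27→Request R6 ($63), Car 44→Request R2 ($60) — total 63+55+41+11+63+60 = $293.
Row-greedy (each driver in turn takes its best remaining request) gives $266, worse by 27.
Next-best assignment: Car 85→Request R1, Car 91→Request R7, Car 106→Request R3, Car 31→Request R2, Car 27→Request R6, Car 44→Request R4 = $289.
Swapping Car 91↔Car 85 (Car 91→Request R1 $13, Car 85→Request R7 $24) loses 81.
No other one-to-one assignment exceeds $293.

Max total: $293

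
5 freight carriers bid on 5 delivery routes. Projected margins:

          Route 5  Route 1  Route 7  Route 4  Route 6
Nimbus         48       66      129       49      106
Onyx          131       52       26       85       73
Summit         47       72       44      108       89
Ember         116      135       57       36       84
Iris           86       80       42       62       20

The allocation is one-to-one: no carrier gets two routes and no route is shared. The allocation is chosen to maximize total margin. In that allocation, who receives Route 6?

This is a one-to-one assignment (maximum-weight bipartite matching).
Optimal: Nimbus→Route 7 ($129k), Onyx→Route 5 ($131k), Summit→Route 6 ($89k), Ember→Route 1 ($135k), Iris→Route 4 ($62k) — total 129+131+89+135+62 = $546k.
Max-entry greedy (repeatedly take the single best remaining cell) gives $523k, worse by 23.
Next-best assignment: Nimbus→Route 7, Onyx→Route 5, Summit→Route 4, Ember→Route 6, Iris→Route 1 = $532k.
No other one-to-one assignment exceeds $546k.
Summit's own top route is Route 4 ($108k), but forcing Summit→Route 4 and reassigning the rest optimally gives only $532k — worse by 14.

Summit receives Route 6.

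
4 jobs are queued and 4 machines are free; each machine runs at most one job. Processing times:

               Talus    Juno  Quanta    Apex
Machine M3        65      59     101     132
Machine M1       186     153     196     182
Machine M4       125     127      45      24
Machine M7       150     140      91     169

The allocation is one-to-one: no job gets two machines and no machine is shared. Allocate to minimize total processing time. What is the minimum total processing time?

Min total: 333 min

Optimal: Talus→Machine M3 (65 min), Juno→Machine M1 (153 min), Quanta→Machine M7 (91 min), Apex→Machine M4 (24 min) — total 65+153+91+24 = 333 min.
Min-entry greedy (repeatedly take the single cheapest remaining cell) gives 360 min, worse by 27.
Swapping Quanta↔Talus (Quanta→Machine M3 101 min, Talus→Machine M7 150 min) adds 95.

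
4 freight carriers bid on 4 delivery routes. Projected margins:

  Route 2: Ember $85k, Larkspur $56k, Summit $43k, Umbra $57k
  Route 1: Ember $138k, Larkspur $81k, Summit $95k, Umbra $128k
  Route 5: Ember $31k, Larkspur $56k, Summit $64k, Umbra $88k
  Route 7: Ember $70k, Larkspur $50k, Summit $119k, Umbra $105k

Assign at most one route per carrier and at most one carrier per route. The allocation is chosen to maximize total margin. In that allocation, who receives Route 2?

Larkspur receives Route 2.

Treat this as an assignment problem: match each carrier to one route.
Optimal: Ember→Route 1 ($138k), Larkspur→Route 2 ($56k), Summit→Route 7 ($119k), Umbra→Route 5 ($88k) — total 138+56+119+88 = $401k.
Column-greedy (each route in turn goes to its best remaining carrier) gives $327k, worse by 74.
No other one-to-one assignment exceeds $401k.
Larkspur's own top route is Route 1 ($81k), but forcing Larkspur→Route 1 and reassigning the rest optimally gives only $373k — worse by 28.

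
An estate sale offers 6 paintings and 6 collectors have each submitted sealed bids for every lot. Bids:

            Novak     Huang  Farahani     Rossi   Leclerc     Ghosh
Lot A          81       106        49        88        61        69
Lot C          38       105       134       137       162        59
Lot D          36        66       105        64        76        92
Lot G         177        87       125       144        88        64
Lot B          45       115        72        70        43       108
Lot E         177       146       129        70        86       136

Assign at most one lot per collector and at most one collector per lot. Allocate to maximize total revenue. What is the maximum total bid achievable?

Maximum total: $802

Treat this as an assignment problem: match each collector to one lot.
Optimal: Novak→Lot E ($177), Huang→Lot A ($106), Farahani→Lot D ($105), Rossi→Lot G ($144), Leclerc→Lot C ($162), Ghosh→Lot B ($108) — total 177+106+105+144+162+108 = $802.
Column-greedy (each lot in turn goes to its best remaining collector) gives $728, worse by 74.
Next-best assignment: Novak→Lot G, Huang→Lot E, Farahani→Lot D, Rossi→Lot A, Leclerc→Lot C, Ghosh→Lot B = $786.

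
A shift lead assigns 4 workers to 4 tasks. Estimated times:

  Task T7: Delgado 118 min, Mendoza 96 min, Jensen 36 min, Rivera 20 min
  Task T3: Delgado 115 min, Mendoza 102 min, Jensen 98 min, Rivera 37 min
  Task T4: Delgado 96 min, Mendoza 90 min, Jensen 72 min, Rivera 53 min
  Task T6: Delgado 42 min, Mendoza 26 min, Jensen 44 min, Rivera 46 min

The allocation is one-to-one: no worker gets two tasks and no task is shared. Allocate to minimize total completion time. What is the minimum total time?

Optimal: Delgado→Task T4 (96 min), Mendoza→Task T6 (26 min), Jensen→Task T7 (36 min), Rivera→Task T3 (37 min) — total 96+26+36+37 = 195 min.
Row-greedy (each worker in turn takes its cheapest remaining task) gives 205 min, worse by 10.
Next-best assignment: Delgado→Task T6, Mendoza→Task T4, Jensen→Task T7, Rivera→Task T3 = 205 min.

Minimum total: 195 min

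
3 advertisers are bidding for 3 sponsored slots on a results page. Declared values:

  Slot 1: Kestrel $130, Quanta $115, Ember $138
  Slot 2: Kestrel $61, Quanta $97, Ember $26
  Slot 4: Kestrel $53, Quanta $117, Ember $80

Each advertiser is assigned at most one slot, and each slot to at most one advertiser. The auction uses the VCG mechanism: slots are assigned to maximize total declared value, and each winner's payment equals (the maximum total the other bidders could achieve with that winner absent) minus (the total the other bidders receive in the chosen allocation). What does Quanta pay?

Quanta pays $11.

Efficient allocation: Kestrel→Slot 2 ($61), Quanta→Slot 4 ($117), Ember→Slot 1 ($138); total welfare W = $316.
Quanta receives Slot 4 at value $117, so the others get W − 117 = $199.
Without Quanta: best allocation of the remaining 2 bidders over all 3 slots is Kestrel→Slot 1 ($130), Ember→Slot 4 ($80), total $210.
VCG payment = (others' best without Quanta) − (others' welfare with Quanta) = 210 − 199 = $11.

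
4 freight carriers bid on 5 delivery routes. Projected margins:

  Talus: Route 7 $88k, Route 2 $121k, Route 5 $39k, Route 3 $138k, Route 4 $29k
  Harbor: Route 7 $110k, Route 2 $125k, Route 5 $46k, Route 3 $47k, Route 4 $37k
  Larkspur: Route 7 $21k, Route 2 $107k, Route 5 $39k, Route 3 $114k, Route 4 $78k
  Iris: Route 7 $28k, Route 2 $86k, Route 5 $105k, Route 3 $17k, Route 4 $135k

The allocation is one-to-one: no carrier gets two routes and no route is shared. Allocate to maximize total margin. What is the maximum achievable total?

This is a one-to-one assignment (maximum-weight bipartite matching).
Optimal: Talus→Route 3 ($138k), Harbor→Route 7 ($110k), Larkspur→Route 2 ($107k), Iris→Route 4 ($135k) — total 138+110+107+135 = $490k.
Row-greedy (each carrier in turn takes its best remaining route) gives $446k, worse by 44.
Every other assignment is strictly worse.

Maximum total: $490k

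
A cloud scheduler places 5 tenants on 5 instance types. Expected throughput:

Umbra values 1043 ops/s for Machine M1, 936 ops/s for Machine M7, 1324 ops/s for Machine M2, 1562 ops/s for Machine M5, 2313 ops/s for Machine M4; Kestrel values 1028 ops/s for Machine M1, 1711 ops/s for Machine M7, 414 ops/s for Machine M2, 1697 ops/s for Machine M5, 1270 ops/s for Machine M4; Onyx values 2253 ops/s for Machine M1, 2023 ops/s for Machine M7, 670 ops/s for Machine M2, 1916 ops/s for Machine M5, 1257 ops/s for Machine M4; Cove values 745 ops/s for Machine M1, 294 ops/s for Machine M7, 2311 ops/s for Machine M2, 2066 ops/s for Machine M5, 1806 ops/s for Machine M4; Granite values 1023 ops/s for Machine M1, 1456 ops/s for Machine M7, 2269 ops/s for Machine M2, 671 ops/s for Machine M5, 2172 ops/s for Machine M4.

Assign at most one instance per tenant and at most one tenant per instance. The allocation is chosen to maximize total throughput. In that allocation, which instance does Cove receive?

Optimal: Umbra→Machine M4 (2313 ops/s), Kestrel→Machine M7 (1711 ops/s), Onyx→Machine M1 (2253 ops/s), Cove→Machine M5 (2066 ops/s), Granite→Machine M2 (2269 ops/s) — total 2313+1711+2253+2066+2269 = 10612 ops/s.
Row-greedy (each tenant in turn takes its best remaining instance) gives 9259 ops/s, worse by 1353.
No other one-to-one assignment exceeds 10612 ops/s.
Cove's own top instance is Machine M2 (2311 ops/s), but forcing Cove→Machine M2 and reassigning the rest optimally gives only 10030 ops/s — worse by 582.

Cove receives Machine M5.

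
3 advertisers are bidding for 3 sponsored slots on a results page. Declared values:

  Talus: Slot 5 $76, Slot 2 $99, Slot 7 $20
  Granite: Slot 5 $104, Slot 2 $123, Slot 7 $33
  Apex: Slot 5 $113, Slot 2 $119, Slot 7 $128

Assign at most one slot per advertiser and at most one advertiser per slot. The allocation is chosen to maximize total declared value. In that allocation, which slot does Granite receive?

Optimal: Talus→Slot 2 ($99), Granite→Slot 5 ($104), Apex→Slot 7 ($128) — total 99+104+128 = $331.
Column-greedy (each slot in turn goes to its best remaining advertiser) gives $256, worse by 75.
Swapping Apex↔Talus (Apex→Slot 2 $119, Talus→Slot 7 $20) loses 88.
Every other assignment is strictly worse.
Granite's own top slot is Slot 2 ($123), but forcing Granite→Slot 2 and reassigning the rest optimally gives only $327 — worse by 4.

Granite receives Slot 5.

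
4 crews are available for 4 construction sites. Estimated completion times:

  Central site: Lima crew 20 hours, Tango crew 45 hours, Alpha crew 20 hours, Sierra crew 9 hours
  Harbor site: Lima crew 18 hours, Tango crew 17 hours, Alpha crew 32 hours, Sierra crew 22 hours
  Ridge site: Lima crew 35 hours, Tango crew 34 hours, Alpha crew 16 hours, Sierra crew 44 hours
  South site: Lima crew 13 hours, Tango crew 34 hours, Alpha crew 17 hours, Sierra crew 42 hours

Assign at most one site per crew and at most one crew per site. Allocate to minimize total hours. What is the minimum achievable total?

Optimal: Lima crew→South site (13 hours), Tango crew→Harbor site (17 hours), Alpha crew→Ridge site (16 hours), Sierra crew→Central site (9 hours) — total 13+17+16+9 = 55 hours.
Swapping Tango crew↔Lima crew (Tango crew→South site 34 hours, Lima crew→Harbor site 18 hours) adds 22.
No other one-to-one assignment undercuts 55 hours.

Minimum total: 55 hours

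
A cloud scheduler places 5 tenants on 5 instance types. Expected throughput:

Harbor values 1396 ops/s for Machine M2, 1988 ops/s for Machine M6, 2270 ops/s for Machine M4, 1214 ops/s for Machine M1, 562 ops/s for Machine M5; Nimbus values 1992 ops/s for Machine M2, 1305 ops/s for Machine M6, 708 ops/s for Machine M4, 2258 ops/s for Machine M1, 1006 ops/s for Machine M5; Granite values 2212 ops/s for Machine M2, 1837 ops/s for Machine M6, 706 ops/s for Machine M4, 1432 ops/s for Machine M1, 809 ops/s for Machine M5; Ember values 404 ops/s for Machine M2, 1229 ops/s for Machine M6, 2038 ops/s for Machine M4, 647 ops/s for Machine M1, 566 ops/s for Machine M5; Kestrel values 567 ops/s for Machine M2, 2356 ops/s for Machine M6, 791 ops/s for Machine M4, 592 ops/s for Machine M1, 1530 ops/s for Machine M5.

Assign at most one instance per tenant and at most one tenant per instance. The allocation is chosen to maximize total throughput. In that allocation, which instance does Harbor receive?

Harbor receives Machine M6.

Optimal: Harbor→Machine M6 (1988 ops/s), Nimbus→Machine M1 (2258 ops/s), Granite→Machine M2 (2212 ops/s), Ember→Machine M4 (2038 ops/s), Kestrel→Machine M5 (1530 ops/s) — total 1988+2258+2212+2038+1530 = 10026 ops/s.
Column-greedy (each instance in turn goes to its best remaining tenant) gives 9662 ops/s, worse by 364.
Harbor's own top instance is Machine M4 (2270 ops/s), but forcing Harbor→Machine M4 and reassigning the rest optimally gives only 9662 ops/s — worse by 364.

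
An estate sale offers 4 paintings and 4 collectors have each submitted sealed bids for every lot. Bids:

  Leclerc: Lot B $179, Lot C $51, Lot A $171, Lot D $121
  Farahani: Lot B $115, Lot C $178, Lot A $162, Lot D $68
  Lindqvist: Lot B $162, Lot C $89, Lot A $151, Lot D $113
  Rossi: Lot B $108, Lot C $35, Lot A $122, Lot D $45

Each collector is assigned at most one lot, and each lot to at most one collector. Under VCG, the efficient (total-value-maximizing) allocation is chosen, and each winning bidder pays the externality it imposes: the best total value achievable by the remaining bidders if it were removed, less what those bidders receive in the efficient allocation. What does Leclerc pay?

Efficient allocation: Leclerc→Lot B ($179), Farahani→Lot C ($178), Lindqvist→Lot D ($113), Rossi→Lot A ($122); total welfare W = $592.
Leclerc receives Lot B at value $179, so the others get W − 179 = $413.
Without Leclerc: best allocation of the remaining 3 bidders over all 4 lots is Farahani→Lot C ($178), Lindqvist→Lot B ($162), Rossi→Lot A ($122), total $462.
VCG payment = (others' best without Leclerc) − (others' welfare with Leclerc) = 462 − 413 = $49.

Leclerc pays $49.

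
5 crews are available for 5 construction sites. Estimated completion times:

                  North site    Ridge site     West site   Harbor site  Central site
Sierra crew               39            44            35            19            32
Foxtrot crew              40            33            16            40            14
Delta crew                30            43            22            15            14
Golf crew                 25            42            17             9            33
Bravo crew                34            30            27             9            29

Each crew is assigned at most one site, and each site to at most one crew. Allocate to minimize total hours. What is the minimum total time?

Minimum total: 104 hours

This is the linear assignment problem.
Optimal: Sierra crew→Harbor site (19 hours), Foxtrot crew→West site (16 hours), Delta crew→Central site (14 hours), Golf crew→North site (25 hours), Bravo crew→Ridge site (30 hours) — total 19+16+14+25+30 = 104 hours.
Row-greedy (each crew in turn takes its cheapest remaining site) gives 110 hours, worse by 6.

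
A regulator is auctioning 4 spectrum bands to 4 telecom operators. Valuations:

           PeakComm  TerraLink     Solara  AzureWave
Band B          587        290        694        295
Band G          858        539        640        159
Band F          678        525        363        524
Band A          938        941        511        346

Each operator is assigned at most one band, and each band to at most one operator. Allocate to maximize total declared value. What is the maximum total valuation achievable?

Optimal: PeakComm→Band G ($858M), TerraLink→Band A ($941M), Solara→Band B ($694M), AzureWave→Band F ($524M) — total 858+941+694+524 = $3017M.
Row-greedy (each operator in turn takes its best remaining band) gives $2695M, worse by 322.

Max total: $3017M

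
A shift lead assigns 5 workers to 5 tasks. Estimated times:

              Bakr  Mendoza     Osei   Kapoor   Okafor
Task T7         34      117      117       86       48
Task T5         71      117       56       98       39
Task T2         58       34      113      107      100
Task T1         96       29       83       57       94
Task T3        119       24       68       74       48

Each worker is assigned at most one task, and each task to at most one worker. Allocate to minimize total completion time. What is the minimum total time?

Min total: 229 min

This is a one-to-one assignment (minimum-cost bipartite matching).
Optimal: Bakr→Task T7 (34 min), Mendoza→Task T2 (34 min), Osei→Task T5 (56 min), Kapoor→Task T1 (57 min), Okafor→Task T3 (48 min) — total 34+34+56+57+48 = 229 min.
Min-entry greedy (repeatedly take the single cheapest remaining cell) gives 267 min, worse by 38.
Next-best assignment: Bakr→Task T7, Mendoza→Task T2, Osei→Task T3, Kapoor→Task T1, Okafor→Task T5 = 232 min.
Every other assignment is strictly worse.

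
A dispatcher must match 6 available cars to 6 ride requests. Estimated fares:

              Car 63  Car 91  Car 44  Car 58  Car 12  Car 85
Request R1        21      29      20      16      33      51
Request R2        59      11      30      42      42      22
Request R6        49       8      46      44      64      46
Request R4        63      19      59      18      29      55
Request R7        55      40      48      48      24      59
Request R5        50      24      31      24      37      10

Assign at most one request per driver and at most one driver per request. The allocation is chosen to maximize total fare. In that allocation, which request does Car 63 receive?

This is the linear assignment problem.
Optimal: Car 63→Request R5 ($50), Car 91→Request R7 ($40), Car 44→Request R4 ($59), Car 58→Request R2 ($42), Car 12→Request R6 ($64), Car 85→Request R1 ($51) — total 50+40+59+42+64+51 = $306.
Max-entry greedy (repeatedly take the single best remaining cell) gives $288, worse by 18.
Checked against all permutations: $306 is optimal.
Car 63's own top request is Request R4 ($63), but forcing Car 63→Request R4 and reassigning the rest optimally gives only $292 — worse by 14.

Car 63 receives Request R5.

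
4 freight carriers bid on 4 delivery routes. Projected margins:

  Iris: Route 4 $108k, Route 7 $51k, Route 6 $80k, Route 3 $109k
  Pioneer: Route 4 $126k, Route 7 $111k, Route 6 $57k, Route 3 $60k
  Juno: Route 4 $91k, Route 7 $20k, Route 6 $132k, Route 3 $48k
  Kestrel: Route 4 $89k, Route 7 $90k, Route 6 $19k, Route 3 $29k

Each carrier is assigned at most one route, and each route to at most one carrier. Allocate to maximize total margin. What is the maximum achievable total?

Maximum total: $457k

Treat this as an assignment problem: match each carrier to one route.
Optimal: Iris→Route 3 ($109k), Pioneer→Route 4 ($126k), Juno→Route 6 ($132k), Kestrel→Route 7 ($90k) — total 109+126+132+90 = $457k.
Next-best assignment: Iris→Route 3, Pioneer→Route 7, Juno→Route 6, Kestrel→Route 4 = $441k.
Swapping Kestrel↔Juno (Kestrel→Route 6 $19k, Juno→Route 7 $20k) loses 183.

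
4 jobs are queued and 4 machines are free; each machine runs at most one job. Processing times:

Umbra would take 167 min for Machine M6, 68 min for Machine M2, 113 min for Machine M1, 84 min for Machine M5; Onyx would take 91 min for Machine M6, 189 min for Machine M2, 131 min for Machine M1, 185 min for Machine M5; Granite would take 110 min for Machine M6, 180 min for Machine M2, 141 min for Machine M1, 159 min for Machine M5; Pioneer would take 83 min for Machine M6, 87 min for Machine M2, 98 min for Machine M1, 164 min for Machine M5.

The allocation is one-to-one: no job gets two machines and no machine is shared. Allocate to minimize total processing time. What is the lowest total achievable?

This is a one-to-one assignment (minimum-cost bipartite matching).
Optimal: Umbra→Machine M5 (84 min), Onyx→Machine M6 (91 min), Granite→Machine M1 (141 min), Pioneer→Machine M2 (87 min) — total 84+91+141+87 = 403 min.
Min-entry greedy (repeatedly take the single cheapest remaining cell) gives 441 min, worse by 38.
Next-best assignment: Umbra→Machine M5, Onyx→Machine M1, Granite→Machine M6, Pioneer→Machine M2 = 412 min.
Swapping Onyx↔Umbra (Onyx→Machine M5 185 min, Umbra→Machine M6 167 min) adds 177.
Every other assignment is strictly worse.

Min total: 403 min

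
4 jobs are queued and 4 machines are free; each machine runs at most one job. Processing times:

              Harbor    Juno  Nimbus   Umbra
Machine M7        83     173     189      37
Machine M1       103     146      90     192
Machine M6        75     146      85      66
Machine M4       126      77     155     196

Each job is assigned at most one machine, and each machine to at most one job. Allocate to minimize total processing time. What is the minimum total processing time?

Minimum total: 279 min

This is a one-to-one assignment (minimum-cost bipartite matching).
Optimal: Harbor→Machine M6 (75 min), Juno→Machine M4 (77 min), Nimbus→Machine M1 (90 min), Umbra→Machine M7 (37 min) — total 75+77+90+37 = 279 min.
Next-best assignment: Harbor→Machine M1, Juno→Machine M4, Nimbus→Machine M6, Umbra→Machine M7 = 302 min.
Swapping Juno↔Nimbus (Juno→Machine M1 146 min, Nimbus→Machine M4 155 min) adds 134.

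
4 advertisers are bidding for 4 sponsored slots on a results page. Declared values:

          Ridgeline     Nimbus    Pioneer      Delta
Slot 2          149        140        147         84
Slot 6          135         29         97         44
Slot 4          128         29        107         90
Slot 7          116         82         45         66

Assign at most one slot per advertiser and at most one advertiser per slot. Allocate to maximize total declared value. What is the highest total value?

Max total: $454

This is the linear assignment problem.
Optimal: Ridgeline→Slot 6 ($135), Nimbus→Slot 7 ($82), Pioneer→Slot 2 ($147), Delta→Slot 4 ($90) — total 135+82+147+90 = $454.
Max-entry greedy (repeatedly take the single best remaining cell) gives $382, worse by 72.
Every other assignment is strictly worse.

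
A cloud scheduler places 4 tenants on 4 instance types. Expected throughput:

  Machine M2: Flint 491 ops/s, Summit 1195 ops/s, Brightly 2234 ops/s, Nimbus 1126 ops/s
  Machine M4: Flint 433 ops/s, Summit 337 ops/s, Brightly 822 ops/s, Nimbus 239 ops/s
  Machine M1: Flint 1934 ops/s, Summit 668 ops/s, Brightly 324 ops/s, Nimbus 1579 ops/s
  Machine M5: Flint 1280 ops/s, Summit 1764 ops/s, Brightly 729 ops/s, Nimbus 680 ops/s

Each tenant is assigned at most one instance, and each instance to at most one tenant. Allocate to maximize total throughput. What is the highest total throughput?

Maximum total: 6171 ops/s

Optimal: Flint→Machine M1 (1934 ops/s), Summit→Machine M5 (1764 ops/s), Brightly→Machine M2 (2234 ops/s), Nimbus→Machine M4 (239 ops/s) — total 1934+1764+2234+239 = 6171 ops/s.
Column-greedy (each instance in turn goes to its best remaining tenant) gives 6010 ops/s, worse by 161.
Swapping Nimbus↔Brightly (Nimbus→Machine M2 1126 ops/s, Brightly→Machine M4 822 ops/s) loses 525.
Every other assignment is strictly worse.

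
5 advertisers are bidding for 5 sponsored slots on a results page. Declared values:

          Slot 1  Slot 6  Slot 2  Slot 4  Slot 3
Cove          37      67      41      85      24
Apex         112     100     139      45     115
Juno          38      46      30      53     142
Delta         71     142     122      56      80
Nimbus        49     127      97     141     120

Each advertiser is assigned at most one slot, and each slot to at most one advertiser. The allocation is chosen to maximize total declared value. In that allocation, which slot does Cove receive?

Cove receives Slot 1.

Optimal: Cove→Slot 1 ($37), Apex→Slot 2 ($139), Juno→Slot 3 ($142), Delta→Slot 6 ($142), Nimbus→Slot 4 ($141) — total 37+139+142+142+141 = $601.
Row-greedy (each advertiser in turn takes its best remaining slot) gives $557, worse by 44.
Every other assignment is strictly worse.
Cove's own top slot is Slot 4 ($85), but forcing Cove→Slot 4 and reassigning the rest optimally gives only $588 — worse by 13.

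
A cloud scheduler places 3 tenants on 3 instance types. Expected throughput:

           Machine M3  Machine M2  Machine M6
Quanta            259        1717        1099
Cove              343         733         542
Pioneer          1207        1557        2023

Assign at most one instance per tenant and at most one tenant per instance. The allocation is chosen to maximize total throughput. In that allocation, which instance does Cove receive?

Optimal: Quanta→Machine M2 (1717 ops/s), Cove→Machine M3 (343 ops/s), Pioneer→Machine M6 (2023 ops/s) — total 1717+343+2023 = 4083 ops/s.
Column-greedy (each instance in turn goes to its best remaining tenant) gives 3466 ops/s, worse by 617.
Next-best assignment: Quanta→Machine M2, Cove→Machine M6, Pioneer→Machine M3 = 3466 ops/s.
Swapping Pioneer↔Quanta (Pioneer→Machine M2 1557 ops/s, Quanta→Machine M6 1099 ops/s) loses 1084.
Cove's own top instance is Machine M2 (733 ops/s), but forcing Cove→Machine M2 and reassigning the rest optimally gives only 3039 ops/s — worse by 1044.

Cove receives Machine M3.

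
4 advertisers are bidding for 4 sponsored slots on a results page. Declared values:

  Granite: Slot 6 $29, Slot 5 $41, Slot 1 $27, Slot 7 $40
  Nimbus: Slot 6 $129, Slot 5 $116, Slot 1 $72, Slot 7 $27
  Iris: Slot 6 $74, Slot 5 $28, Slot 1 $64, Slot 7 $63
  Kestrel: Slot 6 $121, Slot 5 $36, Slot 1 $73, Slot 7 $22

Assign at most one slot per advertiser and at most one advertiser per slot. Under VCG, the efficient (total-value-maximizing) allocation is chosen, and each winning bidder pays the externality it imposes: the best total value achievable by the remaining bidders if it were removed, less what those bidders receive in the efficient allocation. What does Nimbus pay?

Nimbus pays $1.

Efficient allocation: Granite→Slot 7 ($40), Nimbus→Slot 5 ($116), Iris→Slot 1 ($64), Kestrel→Slot 6 ($121); total welfare W = $341.
Nimbus receives Slot 5 at value $116, so the others get W − 116 = $225.
Without Nimbus: best allocation of the remaining 3 bidders over all 4 slots is Granite→Slot 5 ($41), Iris→Slot 1 ($64), Kestrel→Slot 6 ($121), total $226.
VCG payment = (others' best without Nimbus) − (others' welfare with Nimbus) = 226 − 225 = $1.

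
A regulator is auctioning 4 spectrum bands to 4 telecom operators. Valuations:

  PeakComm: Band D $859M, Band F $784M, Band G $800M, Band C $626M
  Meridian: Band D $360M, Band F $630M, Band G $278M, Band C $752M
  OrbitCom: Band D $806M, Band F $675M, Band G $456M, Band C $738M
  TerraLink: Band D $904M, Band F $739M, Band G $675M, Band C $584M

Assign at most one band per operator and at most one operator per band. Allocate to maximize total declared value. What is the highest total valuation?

Treat this as an assignment problem: match each operator to one band.
Optimal: PeakComm→Band G ($800M), Meridian→Band C ($752M), OrbitCom→Band F ($675M), TerraLink→Band D ($904M) — total 800+752+675+904 = $3131M.
Row-greedy (each operator in turn takes its best remaining band) gives $2961M, worse by 170.
Next-best assignment: PeakComm→Band G, Meridian→Band C, OrbitCom→Band D, TerraLink→Band F = $3097M.
Swapping TerraLink↔PeakComm (TerraLink→Band G $675M, PeakComm→Band D $859M) loses 170.
No other one-to-one assignment exceeds $3131M.

Maximum total: $3131M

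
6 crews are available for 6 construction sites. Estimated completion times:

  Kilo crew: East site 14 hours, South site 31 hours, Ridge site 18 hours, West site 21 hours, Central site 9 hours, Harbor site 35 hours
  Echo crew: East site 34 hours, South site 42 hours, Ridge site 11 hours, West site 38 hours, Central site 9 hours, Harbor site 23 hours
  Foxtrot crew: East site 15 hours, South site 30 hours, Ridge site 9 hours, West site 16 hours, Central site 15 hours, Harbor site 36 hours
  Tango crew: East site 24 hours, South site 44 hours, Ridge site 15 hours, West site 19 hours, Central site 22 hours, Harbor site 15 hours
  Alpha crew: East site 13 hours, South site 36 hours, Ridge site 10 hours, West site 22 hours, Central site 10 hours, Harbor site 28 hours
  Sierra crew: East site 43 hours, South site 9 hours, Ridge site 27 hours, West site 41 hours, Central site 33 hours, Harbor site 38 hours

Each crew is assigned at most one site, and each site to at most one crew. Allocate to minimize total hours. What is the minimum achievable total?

Optimal: Kilo crew→East site (14 hours), Echo crew→Central site (9 hours), Foxtrot crew→West site (16 hours), Tango crew→Harbor site (15 hours), Alpha crew→Ridge site (10 hours), Sierra crew→South site (9 hours) — total 14+9+16+15+10+9 = 73 hours.
Checked against all permutations: 73 hours is optimal.

Min total: 73 hours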